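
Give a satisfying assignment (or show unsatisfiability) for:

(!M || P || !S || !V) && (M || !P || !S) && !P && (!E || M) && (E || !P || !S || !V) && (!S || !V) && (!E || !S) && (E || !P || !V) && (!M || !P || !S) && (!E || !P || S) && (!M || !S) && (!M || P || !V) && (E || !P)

S: True, V: False, E: False, M: False, P: False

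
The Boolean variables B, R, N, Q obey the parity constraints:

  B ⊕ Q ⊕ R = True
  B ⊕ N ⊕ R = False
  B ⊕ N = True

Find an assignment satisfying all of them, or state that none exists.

B=F; R=T; N=T; Q=F

B ⊕ Q ⊕ R = F ⊕ F ⊕ T = True ✓
B ⊕ N ⊕ R = F ⊕ T ⊕ T = False ✓
B ⊕ N = F ⊕ T = True ✓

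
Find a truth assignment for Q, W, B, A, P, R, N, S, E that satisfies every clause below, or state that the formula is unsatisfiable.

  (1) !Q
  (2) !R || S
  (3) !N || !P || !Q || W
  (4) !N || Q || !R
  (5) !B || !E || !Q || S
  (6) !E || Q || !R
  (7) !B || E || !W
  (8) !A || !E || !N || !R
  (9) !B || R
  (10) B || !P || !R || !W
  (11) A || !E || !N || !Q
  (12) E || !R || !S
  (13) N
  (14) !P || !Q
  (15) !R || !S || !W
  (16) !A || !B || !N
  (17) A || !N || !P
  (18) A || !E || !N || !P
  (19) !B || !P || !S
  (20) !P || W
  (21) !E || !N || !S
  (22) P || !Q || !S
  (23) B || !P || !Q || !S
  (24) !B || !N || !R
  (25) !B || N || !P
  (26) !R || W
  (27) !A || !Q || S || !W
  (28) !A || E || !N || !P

Unit clause (!Q) forces Q = False.
Unit clause (N) forces N = True.
In (!N || Q || !R) only !R is left, so R = False.
In (!B || R) only !B is left, so B = False.
Set W = False.
  then (!P || W) forces P = False.
Set A = True.
Set S = False.
Set E = True.
All clauses satisfied.

Q = False, W = False, B = False, A = True, P = False, R = False, N = True, S = False, E = True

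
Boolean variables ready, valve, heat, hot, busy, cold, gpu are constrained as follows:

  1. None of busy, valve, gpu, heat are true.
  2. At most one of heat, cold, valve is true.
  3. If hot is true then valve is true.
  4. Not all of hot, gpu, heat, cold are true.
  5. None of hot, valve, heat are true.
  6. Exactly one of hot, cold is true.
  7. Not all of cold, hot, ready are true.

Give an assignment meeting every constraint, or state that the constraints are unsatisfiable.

ready=T, valve=F, heat=F, hot=F, busy=F, cold=T, gpu=F

  (1) {busy, valve, gpu, heat}: 0 true — none ✓
  (2) {heat, cold, valve}: 1 true — at most one ✓
  (3) hot=F ⇒ valve: vacuous ✓
  (4) {hot, gpu, heat, cold}: 1/4 true — not all ✓
  (5) {hot, valve, heat}: 0 true — none ✓
  (6) {hot, cold}: 1 true — exactly one ✓
  (7) {cold, hot, ready}: 2/3 true — not all ✓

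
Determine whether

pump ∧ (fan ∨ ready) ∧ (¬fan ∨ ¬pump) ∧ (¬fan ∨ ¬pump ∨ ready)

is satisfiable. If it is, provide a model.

Unit clause (pump) forces pump = True.
In (¬fan ∨ ¬pump) only ¬fan is left, so fan = False.
In (fan ∨ ready) only ready is left, so ready = True.
Check each clause:
  (pump): pump holds.
  (fan ∨ ready): ready holds.
  (¬fan ∨ ¬pump): ¬fan holds.
  (¬fan ∨ ¬pump ∨ ready): ¬fan holds.
All clauses satisfied.

fan=F, pump=T, ready=T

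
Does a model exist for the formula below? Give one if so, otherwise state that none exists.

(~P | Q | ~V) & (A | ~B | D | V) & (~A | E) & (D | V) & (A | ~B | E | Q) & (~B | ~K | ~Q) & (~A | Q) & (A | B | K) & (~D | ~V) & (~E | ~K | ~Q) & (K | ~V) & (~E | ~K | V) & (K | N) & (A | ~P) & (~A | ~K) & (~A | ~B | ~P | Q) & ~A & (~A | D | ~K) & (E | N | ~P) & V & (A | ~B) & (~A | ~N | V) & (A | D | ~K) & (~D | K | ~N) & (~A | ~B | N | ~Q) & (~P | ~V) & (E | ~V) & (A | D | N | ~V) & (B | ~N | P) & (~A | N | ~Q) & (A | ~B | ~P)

The formula is unsatisfiable.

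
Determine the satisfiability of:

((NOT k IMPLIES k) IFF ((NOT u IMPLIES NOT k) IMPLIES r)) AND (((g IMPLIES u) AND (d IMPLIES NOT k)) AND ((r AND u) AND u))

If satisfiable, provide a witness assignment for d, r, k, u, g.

d: False, r: True, k: True, u: True, g: False

  (NOT k IMPLIES k) IFF ((NOT u IMPLIES NOT k) IMPLIES r) = True
    NOT k IMPLIES k = True
      NOT k = False
    (NOT u IMPLIES NOT k) IMPLIES r = True
      NOT u IMPLIES NOT k = True
        NOT u = False
        NOT k = False
  ((g IMPLIES u) AND (d IMPLIES NOT k)) AND ((r AND u) AND u) = True
    (g IMPLIES u) AND (d IMPLIES NOT k) = True
      g IMPLIES u = True
      d IMPLIES NOT k = True
        NOT k = False
    (r AND u) AND u = True
      r AND u = True
Both conjuncts True, so the formula holds.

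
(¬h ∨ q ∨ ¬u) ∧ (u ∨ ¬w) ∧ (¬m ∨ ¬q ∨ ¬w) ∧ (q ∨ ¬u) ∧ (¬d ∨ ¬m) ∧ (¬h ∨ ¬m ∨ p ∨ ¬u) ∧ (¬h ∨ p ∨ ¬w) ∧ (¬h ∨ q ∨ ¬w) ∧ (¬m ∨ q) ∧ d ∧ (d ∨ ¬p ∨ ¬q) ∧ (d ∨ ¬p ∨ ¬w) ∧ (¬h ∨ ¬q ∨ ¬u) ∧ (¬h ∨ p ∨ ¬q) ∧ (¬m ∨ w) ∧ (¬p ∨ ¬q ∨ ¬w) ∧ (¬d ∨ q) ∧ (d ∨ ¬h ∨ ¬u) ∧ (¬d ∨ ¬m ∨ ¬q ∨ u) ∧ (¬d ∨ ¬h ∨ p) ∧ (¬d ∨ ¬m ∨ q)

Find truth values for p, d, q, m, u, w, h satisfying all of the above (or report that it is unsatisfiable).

Unit clause (d) forces d = True.
In (¬d ∨ q) only q is left, so q = True.
In (¬d ∨ ¬m) only ¬m is left, so m = False.
Set p = False.
  then (¬h ∨ p ∨ ¬q) forces h = False.
Set u = False.
  then (u ∨ ¬w) forces w = False.
All clauses satisfied.

p=F, d=T, q=T, m=F, u=F, w=F, h=F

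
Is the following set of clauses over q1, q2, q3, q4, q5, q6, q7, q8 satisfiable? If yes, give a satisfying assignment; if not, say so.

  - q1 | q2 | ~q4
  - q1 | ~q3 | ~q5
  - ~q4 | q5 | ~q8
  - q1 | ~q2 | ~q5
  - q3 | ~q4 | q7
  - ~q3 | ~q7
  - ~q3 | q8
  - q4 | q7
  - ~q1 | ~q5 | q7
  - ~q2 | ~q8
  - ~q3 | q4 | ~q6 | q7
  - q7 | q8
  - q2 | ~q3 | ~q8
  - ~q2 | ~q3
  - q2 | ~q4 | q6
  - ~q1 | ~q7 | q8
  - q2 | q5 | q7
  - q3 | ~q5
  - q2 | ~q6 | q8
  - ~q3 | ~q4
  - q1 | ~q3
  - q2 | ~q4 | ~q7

q1 = False, q2 = False, q3 = False, q4 = False, q5 = False, q6 = False, q7 = True, q8 = False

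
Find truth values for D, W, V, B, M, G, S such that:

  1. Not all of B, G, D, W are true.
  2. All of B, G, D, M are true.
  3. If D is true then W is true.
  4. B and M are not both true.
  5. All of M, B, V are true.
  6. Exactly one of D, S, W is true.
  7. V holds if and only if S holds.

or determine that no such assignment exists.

Case M = True:
  (2) forces B = True.
  Constraint (4) is violated (B=T, M=T) — contradiction.
Case M = False:
  Constraint (2) is violated (M=F) — contradiction.
Both cases fail — unsatisfiable.

The formula is unsatisfiable.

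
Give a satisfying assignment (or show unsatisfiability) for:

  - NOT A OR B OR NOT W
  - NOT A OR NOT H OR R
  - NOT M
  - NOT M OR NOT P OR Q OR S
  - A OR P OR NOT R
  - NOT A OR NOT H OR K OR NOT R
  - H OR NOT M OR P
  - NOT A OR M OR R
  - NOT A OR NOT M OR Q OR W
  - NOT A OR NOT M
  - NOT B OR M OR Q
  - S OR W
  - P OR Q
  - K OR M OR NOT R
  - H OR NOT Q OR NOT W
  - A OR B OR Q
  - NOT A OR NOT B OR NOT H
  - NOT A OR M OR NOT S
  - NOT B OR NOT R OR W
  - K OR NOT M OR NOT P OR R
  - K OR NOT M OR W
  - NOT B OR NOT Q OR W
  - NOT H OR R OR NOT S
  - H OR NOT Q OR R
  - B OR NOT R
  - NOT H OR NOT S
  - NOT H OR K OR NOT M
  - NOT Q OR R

Unit clause (NOT M) forces M = False.
Try B = False:
  (B OR NOT R) forces R = False.
  (NOT A OR M OR R) forces A = False.
  (A OR B OR Q) forces Q = True.
  clause (NOT Q OR R) is falsified — backtrack.
So B = True.
  then (NOT B OR M OR Q) forces Q = True.
  then (NOT B OR NOT Q OR W) forces W = True.
  then (NOT Q OR R) forces R = True.
  then (K OR M OR NOT R) forces K = True.
  then (H OR NOT Q OR NOT W) forces H = True.
  then (NOT A OR NOT B OR NOT H) forces A = False.
  then (NOT H OR NOT S) forces S = False.
  then (A OR P OR NOT R) forces P = True.
All clauses satisfied.

M: False, B: True, A: False, P: True, K: True, H: True, S: False, Q: True, R: True, W: True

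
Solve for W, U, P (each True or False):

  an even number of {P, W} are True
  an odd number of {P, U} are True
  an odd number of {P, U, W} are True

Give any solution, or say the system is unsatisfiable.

W=F, U=T, P=F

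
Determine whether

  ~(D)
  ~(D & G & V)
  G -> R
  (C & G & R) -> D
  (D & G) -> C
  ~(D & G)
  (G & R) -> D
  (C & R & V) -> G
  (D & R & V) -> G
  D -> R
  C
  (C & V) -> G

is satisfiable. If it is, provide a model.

Unit clause (~D) forces D = False.
Unit clause (C) forces C = True.
Try G = True:
  (~G | R) forces R = True.
  clause (~C | D | ~G | ~R) is falsified — backtrack.
So G = False.
  then (~C | G | ~V) forces V = False.
Set R = False.
All clauses satisfied.

G = False; V = False; D = False; C = True; R = False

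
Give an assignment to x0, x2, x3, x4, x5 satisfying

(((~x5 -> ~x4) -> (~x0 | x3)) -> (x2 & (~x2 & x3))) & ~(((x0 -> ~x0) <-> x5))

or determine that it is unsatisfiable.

x0: True, x2: False, x3: False, x4: True, x5: True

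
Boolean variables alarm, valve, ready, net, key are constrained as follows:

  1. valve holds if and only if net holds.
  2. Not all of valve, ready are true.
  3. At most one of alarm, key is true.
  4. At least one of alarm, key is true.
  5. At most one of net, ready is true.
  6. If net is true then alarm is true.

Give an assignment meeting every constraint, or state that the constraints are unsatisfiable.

alarm = True, valve = True, ready = False, net = True, key = False

  (1) valve=T, net=T — same ✓
  (2) {valve, ready}: 1/2 true — not all ✓
  (3) {alarm, key}: 1 true — at most one ✓
  (4) {alarm, key}: 1 true — at least one ✓
  (5) {net, ready}: 1 true — at most one ✓
  (6) net=T ⇒ alarm: T ✓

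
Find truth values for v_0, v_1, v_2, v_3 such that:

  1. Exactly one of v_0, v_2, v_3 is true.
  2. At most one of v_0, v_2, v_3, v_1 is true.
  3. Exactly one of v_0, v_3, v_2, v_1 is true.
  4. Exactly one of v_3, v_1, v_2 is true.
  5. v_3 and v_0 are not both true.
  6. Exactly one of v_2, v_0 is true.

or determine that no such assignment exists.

v_0: False; v_1: False; v_2: True; v_3: False

  (1) {v_0, v_2, v_3}: 1 true — exactly one ✓
  (2) {v_0, v_2, v_3, v_1}: 1 true — at most one ✓
  (3) {v_0, v_3, v_2, v_1}: 1 true — exactly one ✓
  (4) {v_3, v_1, v_2}: 1 true — exactly one ✓
  (5) v_3=F, v_0=F — not both ✓
  (6) {v_2, v_0}: 1 true — exactly one ✓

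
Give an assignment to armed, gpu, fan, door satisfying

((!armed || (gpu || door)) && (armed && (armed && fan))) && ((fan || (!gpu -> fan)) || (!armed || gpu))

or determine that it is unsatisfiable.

armed = True, gpu = True, fan = True, door = True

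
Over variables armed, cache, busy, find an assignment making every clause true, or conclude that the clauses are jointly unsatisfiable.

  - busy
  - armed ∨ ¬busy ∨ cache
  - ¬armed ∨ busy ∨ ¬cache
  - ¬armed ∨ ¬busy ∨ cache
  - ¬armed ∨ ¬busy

Unit clause (busy) forces busy = True.
In (¬armed ∨ ¬busy) only ¬armed is left, so armed = False.
In (armed ∨ ¬busy ∨ cache) only cache is left, so cache = True.
Check each clause:
  (busy): busy holds.
  (armed ∨ ¬busy ∨ cache): cache holds.
  (¬armed ∨ busy ∨ ¬cache): ¬armed holds.
  (¬armed ∨ ¬busy ∨ cache): ¬armed holds.
  (¬armed ∨ ¬busy): ¬armed holds.
All clauses satisfied.

armed = False, cache = True, busy = True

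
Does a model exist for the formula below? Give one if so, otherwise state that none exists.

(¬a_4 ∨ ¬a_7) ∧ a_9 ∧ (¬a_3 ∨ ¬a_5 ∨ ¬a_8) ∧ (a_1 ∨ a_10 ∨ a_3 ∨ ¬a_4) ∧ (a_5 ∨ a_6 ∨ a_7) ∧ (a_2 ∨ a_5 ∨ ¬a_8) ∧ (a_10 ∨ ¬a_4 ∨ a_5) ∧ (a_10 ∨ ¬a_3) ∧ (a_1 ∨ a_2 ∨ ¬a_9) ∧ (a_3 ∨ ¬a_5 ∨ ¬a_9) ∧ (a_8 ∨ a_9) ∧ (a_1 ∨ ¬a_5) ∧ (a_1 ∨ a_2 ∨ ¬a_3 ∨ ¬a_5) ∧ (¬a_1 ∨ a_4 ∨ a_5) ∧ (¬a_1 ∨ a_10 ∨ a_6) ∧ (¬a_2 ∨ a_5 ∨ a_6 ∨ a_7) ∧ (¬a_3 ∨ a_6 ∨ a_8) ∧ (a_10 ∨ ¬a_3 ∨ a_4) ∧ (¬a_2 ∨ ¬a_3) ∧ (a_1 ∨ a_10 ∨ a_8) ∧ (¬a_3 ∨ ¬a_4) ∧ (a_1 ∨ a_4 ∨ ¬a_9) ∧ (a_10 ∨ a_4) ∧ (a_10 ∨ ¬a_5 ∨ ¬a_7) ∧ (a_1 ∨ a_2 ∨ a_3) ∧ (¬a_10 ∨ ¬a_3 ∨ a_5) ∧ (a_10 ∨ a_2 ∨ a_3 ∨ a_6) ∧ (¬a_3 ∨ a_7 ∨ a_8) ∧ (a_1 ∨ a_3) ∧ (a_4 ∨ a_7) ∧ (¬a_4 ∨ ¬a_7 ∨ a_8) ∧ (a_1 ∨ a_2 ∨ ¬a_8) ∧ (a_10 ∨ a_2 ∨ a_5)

a_1=T; a_2=T; a_3=F; a_4=T; a_5=F; a_6=T; a_7=F; a_8=T; a_9=T; a_10=T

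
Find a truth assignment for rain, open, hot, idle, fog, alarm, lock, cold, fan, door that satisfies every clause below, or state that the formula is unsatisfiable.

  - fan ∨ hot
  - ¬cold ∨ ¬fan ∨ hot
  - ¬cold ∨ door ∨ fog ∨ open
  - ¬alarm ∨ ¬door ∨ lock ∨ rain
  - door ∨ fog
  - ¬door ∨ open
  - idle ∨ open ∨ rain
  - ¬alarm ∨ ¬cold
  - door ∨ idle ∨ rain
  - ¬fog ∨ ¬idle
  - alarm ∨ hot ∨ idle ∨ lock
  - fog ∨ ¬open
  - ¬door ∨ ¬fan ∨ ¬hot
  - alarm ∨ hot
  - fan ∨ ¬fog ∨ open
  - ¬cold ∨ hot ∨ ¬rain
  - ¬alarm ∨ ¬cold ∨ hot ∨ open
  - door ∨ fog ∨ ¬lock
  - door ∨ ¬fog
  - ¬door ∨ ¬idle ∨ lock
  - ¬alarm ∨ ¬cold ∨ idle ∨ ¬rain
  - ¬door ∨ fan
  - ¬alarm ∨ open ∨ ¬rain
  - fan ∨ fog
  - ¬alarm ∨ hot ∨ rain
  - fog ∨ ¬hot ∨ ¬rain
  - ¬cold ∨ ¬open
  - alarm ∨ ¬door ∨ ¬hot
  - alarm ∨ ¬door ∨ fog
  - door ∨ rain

rain=T, open=T, hot=F, idle=F, fog=T, alarm=T, lock=T, cold=F, fan=T, door=T

Set rain = True.
Try open = False:
  (¬door ∨ open) forces door = False.
  (door ∨ fog) forces fog = True.
  clause (door ∨ ¬fog) is falsified — backtrack.
So open = True.
  then (fog ∨ ¬open) forces fog = True.
  then (door ∨ ¬fog) forces door = True.
  then (¬door ∨ fan) forces fan = True.
  then (¬cold ∨ ¬open) forces cold = False.
  then (¬fog ∨ ¬idle) forces idle = False.
  then (¬door ∨ ¬fan ∨ ¬hot) forces hot = False.
  then (alarm ∨ hot) forces alarm = True.
Set lock = True.
All clauses satisfied.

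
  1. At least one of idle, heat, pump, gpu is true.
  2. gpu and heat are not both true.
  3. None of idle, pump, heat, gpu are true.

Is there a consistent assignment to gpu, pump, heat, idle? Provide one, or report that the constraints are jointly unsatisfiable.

UNSATISFIABLE

Case gpu = True:
  Constraint (3) is violated (gpu=T) — contradiction.
Case gpu = False:
  (3) forces idle = False.
  (3) forces pump = False.
  (1) with idle=F, pump=F, gpu=F forces heat = True.
  Constraint (3) is violated (heat=T) — contradiction.
Both cases fail — unsatisfiable.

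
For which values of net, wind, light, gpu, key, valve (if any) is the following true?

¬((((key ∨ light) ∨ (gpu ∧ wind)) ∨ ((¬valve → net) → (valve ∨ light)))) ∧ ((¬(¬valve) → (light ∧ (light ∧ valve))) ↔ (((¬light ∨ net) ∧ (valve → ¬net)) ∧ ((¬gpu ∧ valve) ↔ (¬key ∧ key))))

net: True, wind: False, light: False, gpu: True, key: False, valve: False

  ¬((((key ∨ light) ∨ (gpu ∧ wind)) ∨ ((¬valve → net) → (valve ∨ light)))) = True
    ((key ∨ light) ∨ (gpu ∧ wind)) ∨ ((¬valve → net) → (valve ∨ light)) = False
      (key ∨ light) ∨ (gpu ∧ wind) = False
        key ∨ light = False
        gpu ∧ wind = False
      (¬valve → net) → (valve ∨ light) = False
        ¬valve → net = True
          ¬valve = True
        valve ∨ light = False
  (¬(¬valve) → (light ∧ (light ∧ valve))) ↔ (((¬light ∨ net) ∧ (valve → ¬net)) ∧ ((¬gpu ∧ valve) ↔ (¬key ∧ key))) = True
    ¬(¬valve) → (light ∧ (light ∧ valve)) = True
      ¬(¬valve) = False
        ¬valve = True
      light ∧ (light ∧ valve) = False
        light ∧ valve = False
    ((¬light ∨ net) ∧ (valve → ¬net)) ∧ ((¬gpu ∧ valve) ↔ (¬key ∧ key)) = True
      (¬light ∨ net) ∧ (valve → ¬net) = True
        ¬light ∨ net = True
          ¬light = True
        valve → ¬net = True
          ¬net = False
      (¬gpu ∧ valve) ↔ (¬key ∧ key) = True
        ¬gpu ∧ valve = False
          ¬gpu = False
        ¬key ∧ key = False
          ¬key = True
Both conjuncts True, so the formula holds.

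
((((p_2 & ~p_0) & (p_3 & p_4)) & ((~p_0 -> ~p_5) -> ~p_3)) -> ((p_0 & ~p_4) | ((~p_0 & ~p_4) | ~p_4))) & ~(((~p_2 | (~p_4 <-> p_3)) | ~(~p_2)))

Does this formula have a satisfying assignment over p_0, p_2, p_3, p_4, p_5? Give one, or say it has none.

The conjunct ~(((~p_2 | (~p_4 <-> p_3)) | ~(~p_2))) is unsatisfiable on its own:
  p_2=F, p_3=F, p_4=F: evaluates to False.
  p_2=F, p_3=F, p_4=T: evaluates to False.
  p_2=F, p_3=T, p_4=F: evaluates to False.
  p_2=F, p_3=T, p_4=T: evaluates to False.
  p_2=T, p_3=F, p_4=F: evaluates to False.
  p_2=T, p_3=F, p_4=T: evaluates to False.
  p_2=T, p_3=T, p_4=F: evaluates to False.
  p_2=T, p_3=T, p_4=T: evaluates to False.
So the whole conjunction is unsatisfiable.

Unsatisfiable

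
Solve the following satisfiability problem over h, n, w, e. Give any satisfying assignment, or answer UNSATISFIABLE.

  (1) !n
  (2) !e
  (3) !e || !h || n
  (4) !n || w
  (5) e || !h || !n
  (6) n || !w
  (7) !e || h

h: True; n: False; w: False; e: False

Unit clause (!n) forces n = False.
Unit clause (!e) forces e = False.
In (n || !w) only !w is left, so w = False.
Set h = True.
Check each clause:
  (!n): !n holds.
  (!e): !e holds.
  (!e || !h || n): !e holds.
  (!n || w): !n holds.
  (e || !h || !n): !n holds.
  (n || !w): !w holds.
  (!e || h): !e holds.
All clauses satisfied.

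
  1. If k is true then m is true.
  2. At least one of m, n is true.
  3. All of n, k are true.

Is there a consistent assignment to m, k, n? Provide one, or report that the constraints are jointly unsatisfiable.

m=T, k=T, n=T

  (1) k=T ⇒ m: T ✓
  (2) {m, n}: 2 true — at least one ✓
  (3) {n, k}: all 2 true ✓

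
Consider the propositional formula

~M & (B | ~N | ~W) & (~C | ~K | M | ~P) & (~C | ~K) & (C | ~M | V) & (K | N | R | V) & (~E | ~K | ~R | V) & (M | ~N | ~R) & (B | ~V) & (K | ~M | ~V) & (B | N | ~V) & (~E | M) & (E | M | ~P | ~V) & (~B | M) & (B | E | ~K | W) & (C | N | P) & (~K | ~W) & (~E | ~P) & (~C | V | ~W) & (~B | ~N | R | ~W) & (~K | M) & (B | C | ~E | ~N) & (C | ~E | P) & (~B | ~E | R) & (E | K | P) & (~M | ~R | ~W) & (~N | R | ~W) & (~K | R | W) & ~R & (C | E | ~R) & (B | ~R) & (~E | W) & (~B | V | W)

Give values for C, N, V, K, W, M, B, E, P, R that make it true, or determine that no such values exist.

Unit clause (~M) forces M = False.
In (~E | M) only ~E is left, so E = False.
In (~B | M) only ~B is left, so B = False.
In (~K | M) only ~K is left, so K = False.
In (E | K | P) only P is left, so P = True.
Unit clause (~R) forces R = False.
In (B | ~V) only ~V is left, so V = False.
In (K | N | R | V) only N is left, so N = True.
In (~N | R | ~W) only ~W is left, so W = False.
Set C = False.
All clauses satisfied.

C = False, N = True, V = False, K = False, W = False, M = False, B = False, E = False, P = True, R = False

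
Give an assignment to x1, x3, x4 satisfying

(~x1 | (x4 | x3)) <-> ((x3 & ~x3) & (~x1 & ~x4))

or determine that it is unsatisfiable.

x1 = True, x3 = False, x4 = False

  (~x1 | (x4 | x3)) <-> ((x3 & ~x3) & (~x1 & ~x4)) = True
    ~x1 | (x4 | x3) = False
      ~x1 = False
      x4 | x3 = False
    (x3 & ~x3) & (~x1 & ~x4) = False
      x3 & ~x3 = False
        ~x3 = True
      ~x1 & ~x4 = False
        ~x1 = False
        ~x4 = True
The formula evaluates to True.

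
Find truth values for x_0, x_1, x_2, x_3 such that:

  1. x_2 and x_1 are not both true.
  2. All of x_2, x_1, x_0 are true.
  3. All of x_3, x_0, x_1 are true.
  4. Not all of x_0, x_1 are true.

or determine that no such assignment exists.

UNSATISFIABLE

Case x_1 = True:
  (1) with x_1=T forces x_2 = False.
  Constraint (2) is violated (x_2=F) — contradiction.
Case x_1 = False:
  Constraint (2) is violated (x_1=F) — contradiction.
Both cases fail — unsatisfiable.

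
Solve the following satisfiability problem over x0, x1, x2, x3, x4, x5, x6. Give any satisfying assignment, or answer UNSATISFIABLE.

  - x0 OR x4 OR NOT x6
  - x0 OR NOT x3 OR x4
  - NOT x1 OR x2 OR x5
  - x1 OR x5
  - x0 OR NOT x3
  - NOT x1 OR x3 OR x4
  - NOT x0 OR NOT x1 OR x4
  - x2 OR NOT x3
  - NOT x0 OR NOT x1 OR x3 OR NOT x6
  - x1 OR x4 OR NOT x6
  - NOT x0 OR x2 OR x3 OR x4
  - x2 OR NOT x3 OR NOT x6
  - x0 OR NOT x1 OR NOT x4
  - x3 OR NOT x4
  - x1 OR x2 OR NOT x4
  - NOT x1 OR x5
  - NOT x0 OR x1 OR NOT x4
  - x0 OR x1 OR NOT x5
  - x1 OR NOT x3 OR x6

x0: True; x1: False; x2: True; x3: False; x4: False; x5: True; x6: False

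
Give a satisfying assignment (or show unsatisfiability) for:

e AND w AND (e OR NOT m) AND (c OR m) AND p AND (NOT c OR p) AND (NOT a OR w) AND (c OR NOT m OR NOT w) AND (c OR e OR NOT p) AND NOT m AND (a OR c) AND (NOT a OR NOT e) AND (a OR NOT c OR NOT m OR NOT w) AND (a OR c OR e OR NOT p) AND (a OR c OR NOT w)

c: True; m: False; w: True; p: True; e: True; a: False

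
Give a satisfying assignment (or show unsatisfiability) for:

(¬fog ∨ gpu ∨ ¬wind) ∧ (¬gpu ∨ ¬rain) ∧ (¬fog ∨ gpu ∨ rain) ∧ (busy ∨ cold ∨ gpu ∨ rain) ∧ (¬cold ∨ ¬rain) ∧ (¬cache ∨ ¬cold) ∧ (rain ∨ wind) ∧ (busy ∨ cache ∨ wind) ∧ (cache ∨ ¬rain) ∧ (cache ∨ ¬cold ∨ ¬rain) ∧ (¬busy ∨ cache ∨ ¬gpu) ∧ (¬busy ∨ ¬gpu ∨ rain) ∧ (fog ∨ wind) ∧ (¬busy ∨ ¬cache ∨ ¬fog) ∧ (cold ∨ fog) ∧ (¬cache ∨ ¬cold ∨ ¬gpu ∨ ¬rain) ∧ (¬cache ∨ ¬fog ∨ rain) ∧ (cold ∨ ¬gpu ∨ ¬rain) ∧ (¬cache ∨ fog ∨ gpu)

fog = False, cache = False, rain = False, cold = True, wind = True, busy = False, gpu = False

Set fog = False.
  then (fog ∨ wind) forces wind = True.
  then (cold ∨ fog) forces cold = True.
  then (¬cold ∨ ¬rain) forces rain = False.
  then (¬cache ∨ ¬cold) forces cache = False.
Set busy = False.
Set gpu = False.
All clauses satisfied.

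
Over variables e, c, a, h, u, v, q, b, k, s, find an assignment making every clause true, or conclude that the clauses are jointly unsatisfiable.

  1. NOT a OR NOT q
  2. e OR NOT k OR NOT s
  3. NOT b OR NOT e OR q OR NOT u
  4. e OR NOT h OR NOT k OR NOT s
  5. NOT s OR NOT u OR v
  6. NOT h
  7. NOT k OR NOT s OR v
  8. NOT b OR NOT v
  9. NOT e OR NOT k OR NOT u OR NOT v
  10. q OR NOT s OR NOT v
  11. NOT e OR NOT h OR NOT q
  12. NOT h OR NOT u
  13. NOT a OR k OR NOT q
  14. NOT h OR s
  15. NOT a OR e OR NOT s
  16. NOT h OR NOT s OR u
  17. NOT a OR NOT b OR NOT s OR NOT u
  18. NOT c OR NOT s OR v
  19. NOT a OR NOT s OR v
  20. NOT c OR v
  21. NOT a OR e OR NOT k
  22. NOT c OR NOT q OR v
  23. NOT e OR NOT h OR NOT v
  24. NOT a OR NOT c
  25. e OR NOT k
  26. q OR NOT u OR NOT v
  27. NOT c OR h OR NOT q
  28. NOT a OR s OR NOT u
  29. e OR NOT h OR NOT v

Unit clause (NOT h) forces h = False.
Set e = False.
  then (e OR NOT k) forces k = False.
Set c = False.
Set a = False.
Set u = True.
Set v = True.
  then (NOT b OR NOT v) forces b = False.
  then (q OR NOT u OR NOT v) forces q = True.
Set s = False.
All clauses satisfied.

e: False, c: False, a: False, h: False, u: True, v: True, q: True, b: False, k: False, s: False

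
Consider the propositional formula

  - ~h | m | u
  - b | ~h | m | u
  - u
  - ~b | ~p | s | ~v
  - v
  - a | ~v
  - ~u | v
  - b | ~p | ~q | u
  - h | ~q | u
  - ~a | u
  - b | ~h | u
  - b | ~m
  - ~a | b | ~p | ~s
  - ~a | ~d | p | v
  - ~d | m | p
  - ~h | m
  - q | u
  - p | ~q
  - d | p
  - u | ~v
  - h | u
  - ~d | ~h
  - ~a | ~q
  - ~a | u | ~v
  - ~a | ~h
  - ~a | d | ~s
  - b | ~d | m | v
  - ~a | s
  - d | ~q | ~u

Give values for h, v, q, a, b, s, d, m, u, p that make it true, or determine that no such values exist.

Unit clause (u) forces u = True.
Unit clause (v) forces v = True.
In (a | ~v) only a is left, so a = True.
In (~a | ~q) only ~q is left, so q = False.
In (~a | ~h) only ~h is left, so h = False.
In (~a | s) only s is left, so s = True.
In (~a | d | ~s) only d is left, so d = True.
Set b = True.
Set m = True.
Set p = False.
All clauses satisfied.

h = False, v = True, q = False, a = True, b = True, s = True, d = True, m = True, u = True, p = False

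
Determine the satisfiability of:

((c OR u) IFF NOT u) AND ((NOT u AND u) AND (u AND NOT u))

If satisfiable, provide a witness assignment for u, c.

Case u = True: the conjunct (c OR u) IFF NOT u becomes (c OR True) IFF NOT True = False.
Case u = False: the conjunct u is False.
Both cases fail — unsatisfiable.

Unsatisfiable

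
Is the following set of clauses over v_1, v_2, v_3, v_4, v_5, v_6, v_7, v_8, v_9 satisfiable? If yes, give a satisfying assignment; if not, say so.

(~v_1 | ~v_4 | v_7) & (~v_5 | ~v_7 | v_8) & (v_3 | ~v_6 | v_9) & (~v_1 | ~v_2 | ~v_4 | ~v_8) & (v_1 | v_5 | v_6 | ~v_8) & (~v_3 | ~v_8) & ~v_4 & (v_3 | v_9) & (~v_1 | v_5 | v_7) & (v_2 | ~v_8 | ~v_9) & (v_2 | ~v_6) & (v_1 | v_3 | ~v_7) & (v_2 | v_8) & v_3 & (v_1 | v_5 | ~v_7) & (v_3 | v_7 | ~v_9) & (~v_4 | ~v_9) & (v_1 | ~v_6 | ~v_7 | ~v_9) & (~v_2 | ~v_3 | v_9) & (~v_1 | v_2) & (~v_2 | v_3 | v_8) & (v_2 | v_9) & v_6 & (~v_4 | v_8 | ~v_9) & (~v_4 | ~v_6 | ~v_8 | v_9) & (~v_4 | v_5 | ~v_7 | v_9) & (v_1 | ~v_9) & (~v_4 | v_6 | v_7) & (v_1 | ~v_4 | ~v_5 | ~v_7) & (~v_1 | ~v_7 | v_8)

v_1 = True, v_2 = True, v_3 = True, v_4 = False, v_5 = True, v_6 = True, v_7 = False, v_8 = False, v_9 = True

Unit clause (~v_4) forces v_4 = False.
Unit clause (v_3) forces v_3 = True.
Unit clause (v_6) forces v_6 = True.
In (~v_3 | ~v_8) only ~v_8 is left, so v_8 = False.
In (v_2 | ~v_6) only v_2 is left, so v_2 = True.
In (~v_2 | ~v_3 | v_9) only v_9 is left, so v_9 = True.
In (v_1 | ~v_9) only v_1 is left, so v_1 = True.
In (~v_1 | ~v_7 | v_8) only ~v_7 is left, so v_7 = False.
In (~v_1 | v_5 | v_7) only v_5 is left, so v_5 = True.
All clauses satisfied.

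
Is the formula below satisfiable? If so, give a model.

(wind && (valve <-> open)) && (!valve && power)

wind: True, power: True, valve: False, open: False

  wind && (valve <-> open) = True
    valve <-> open = True
  !valve && power = True
    !valve = True
Both conjuncts True, so the formula holds.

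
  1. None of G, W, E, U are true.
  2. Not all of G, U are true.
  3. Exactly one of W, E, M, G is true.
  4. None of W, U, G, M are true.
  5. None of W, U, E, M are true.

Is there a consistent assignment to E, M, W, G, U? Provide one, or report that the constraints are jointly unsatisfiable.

Case M = True:
  Constraint (4) is violated (M=T) — contradiction.
Case M = False:
  (1) forces G = False.
  (1) forces W = False.
  (1) forces E = False.
  Constraint (3) is violated (W=F, E=F, M=F, G=F) — contradiction.
Both cases fail — unsatisfiable.

No satisfying assignment exists.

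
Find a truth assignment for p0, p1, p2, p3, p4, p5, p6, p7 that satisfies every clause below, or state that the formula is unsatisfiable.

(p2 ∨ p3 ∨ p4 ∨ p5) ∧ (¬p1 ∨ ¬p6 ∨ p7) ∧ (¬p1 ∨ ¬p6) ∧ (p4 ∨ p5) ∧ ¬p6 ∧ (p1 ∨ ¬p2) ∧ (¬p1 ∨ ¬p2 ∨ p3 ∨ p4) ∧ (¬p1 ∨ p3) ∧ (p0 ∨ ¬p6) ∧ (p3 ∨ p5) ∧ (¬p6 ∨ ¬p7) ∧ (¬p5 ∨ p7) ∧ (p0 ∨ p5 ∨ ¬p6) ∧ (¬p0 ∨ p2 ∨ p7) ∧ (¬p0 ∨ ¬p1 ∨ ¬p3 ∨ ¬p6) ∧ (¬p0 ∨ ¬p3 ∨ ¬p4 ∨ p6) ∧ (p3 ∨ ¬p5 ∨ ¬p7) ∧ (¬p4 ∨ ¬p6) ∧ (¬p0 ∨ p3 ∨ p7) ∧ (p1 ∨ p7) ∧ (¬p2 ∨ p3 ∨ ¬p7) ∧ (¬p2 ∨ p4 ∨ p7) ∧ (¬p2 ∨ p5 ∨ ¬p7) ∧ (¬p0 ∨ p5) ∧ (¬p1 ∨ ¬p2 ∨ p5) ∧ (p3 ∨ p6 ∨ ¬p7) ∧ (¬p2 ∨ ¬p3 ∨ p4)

Unit clause (¬p6) forces p6 = False.
Set p0 = False.
Set p1 = True.
  then (¬p1 ∨ p3) forces p3 = True.
Set p2 = False.
Set p4 = False.
  then (p4 ∨ p5) forces p5 = True.
  then (¬p5 ∨ p7) forces p7 = True.
All clauses satisfied.

p0 = False, p1 = True, p2 = False, p3 = True, p4 = False, p5 = True, p6 = False, p7 = True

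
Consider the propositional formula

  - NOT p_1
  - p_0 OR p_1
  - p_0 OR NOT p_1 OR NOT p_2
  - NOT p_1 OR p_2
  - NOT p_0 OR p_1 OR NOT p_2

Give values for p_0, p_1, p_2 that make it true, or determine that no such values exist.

p_0 = True; p_1 = False; p_2 = False

Unit clause (NOT p_1) forces p_1 = False.
In (p_0 OR p_1) only p_0 is left, so p_0 = True.
In (NOT p_0 OR p_1 OR NOT p_2) only NOT p_2 is left, so p_2 = False.
Check each clause:
  (NOT p_1): NOT p_1 holds.
  (p_0 OR p_1): p_0 holds.
  (p_0 OR NOT p_1 OR NOT p_2): p_0 holds.
  (NOT p_1 OR p_2): NOT p_1 holds.
  (NOT p_0 OR p_1 OR NOT p_2): NOT p_2 holds.
All clauses satisfied.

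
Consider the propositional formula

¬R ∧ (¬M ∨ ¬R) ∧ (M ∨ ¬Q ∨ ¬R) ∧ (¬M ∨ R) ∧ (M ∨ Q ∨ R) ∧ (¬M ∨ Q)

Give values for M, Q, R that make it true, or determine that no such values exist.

M=F; Q=T; R=F

Unit clause (¬R) forces R = False.
In (¬M ∨ R) only ¬M is left, so M = False.
In (M ∨ Q ∨ R) only Q is left, so Q = True.
All clauses satisfied.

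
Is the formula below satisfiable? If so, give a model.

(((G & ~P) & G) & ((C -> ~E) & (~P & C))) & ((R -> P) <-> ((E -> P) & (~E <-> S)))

R = False; C = True; G = True; E = False; P = False; S = True

  ((G & ~P) & G) & ((C -> ~E) & (~P & C)) = True
    (G & ~P) & G = True
      G & ~P = True
        ~P = True
    (C -> ~E) & (~P & C) = True
      C -> ~E = True
        ~E = True
      ~P & C = True
        ~P = True
  (R -> P) <-> ((E -> P) & (~E <-> S)) = True
    R -> P = True
    (E -> P) & (~E <-> S) = True
      E -> P = True
      ~E <-> S = True
        ~E = True
Both conjuncts True, so the formula holds.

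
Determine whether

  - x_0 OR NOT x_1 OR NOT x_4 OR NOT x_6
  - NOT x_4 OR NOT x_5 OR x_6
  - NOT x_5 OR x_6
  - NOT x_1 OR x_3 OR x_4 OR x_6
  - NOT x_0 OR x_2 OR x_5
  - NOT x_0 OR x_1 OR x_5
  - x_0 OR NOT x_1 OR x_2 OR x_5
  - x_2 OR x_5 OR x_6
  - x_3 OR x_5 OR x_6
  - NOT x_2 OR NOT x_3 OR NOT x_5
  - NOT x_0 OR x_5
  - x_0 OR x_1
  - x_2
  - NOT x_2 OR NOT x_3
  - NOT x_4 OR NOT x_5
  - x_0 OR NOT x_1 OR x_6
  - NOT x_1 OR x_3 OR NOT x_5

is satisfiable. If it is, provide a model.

Unit clause (x_2) forces x_2 = True.
In (NOT x_2 OR NOT x_3) only NOT x_3 is left, so x_3 = False.
Set x_0 = False.
  then (x_0 OR x_1) forces x_1 = True.
  then (x_0 OR NOT x_1 OR x_6) forces x_6 = True.
  then (NOT x_1 OR x_3 OR NOT x_5) forces x_5 = False.
  then (x_0 OR NOT x_1 OR NOT x_4 OR NOT x_6) forces x_4 = False.
All clauses satisfied.

x_0: False; x_1: True; x_2: True; x_3: False; x_4: False; x_5: False; x_6: True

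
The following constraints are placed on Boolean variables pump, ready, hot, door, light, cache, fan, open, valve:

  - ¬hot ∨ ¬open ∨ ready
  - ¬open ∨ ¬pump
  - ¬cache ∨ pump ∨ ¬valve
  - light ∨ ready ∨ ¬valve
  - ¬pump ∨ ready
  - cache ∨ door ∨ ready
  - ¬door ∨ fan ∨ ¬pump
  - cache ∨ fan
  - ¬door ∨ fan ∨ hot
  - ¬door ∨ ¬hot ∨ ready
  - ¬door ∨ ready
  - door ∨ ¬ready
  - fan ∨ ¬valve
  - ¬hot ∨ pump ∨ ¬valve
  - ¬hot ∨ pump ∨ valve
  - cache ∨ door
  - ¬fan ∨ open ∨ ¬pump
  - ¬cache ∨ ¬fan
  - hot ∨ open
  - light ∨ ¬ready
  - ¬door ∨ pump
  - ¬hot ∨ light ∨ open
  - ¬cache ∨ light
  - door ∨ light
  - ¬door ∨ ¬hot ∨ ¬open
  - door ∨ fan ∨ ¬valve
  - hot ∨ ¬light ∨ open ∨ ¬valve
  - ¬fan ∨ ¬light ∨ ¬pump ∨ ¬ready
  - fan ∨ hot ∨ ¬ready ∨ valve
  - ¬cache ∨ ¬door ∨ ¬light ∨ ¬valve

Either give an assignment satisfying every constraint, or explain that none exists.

pump: False; ready: False; hot: False; door: False; light: True; cache: True; fan: False; open: True; valve: False

Try pump = True:
  (¬open ∨ ¬pump) forces open = False.
  (¬pump ∨ ready) forces ready = True.
  (door ∨ ¬ready) forces door = True.
  (¬door ∨ fan ∨ ¬pump) forces fan = True.
  clause (¬fan ∨ open ∨ ¬pump) is falsified — backtrack.
So pump = False.
  then (¬door ∨ pump) forces door = False.
  then (door ∨ light) forces light = True.
  then (door ∨ ¬ready) forces ready = False.
  then (cache ∨ door) forces cache = True.
  then (¬cache ∨ ¬fan) forces fan = False.
  then (door ∨ fan ∨ ¬valve) forces valve = False.
  then (¬hot ∨ pump ∨ valve) forces hot = False.
  then (hot ∨ open) forces open = True.
All clauses satisfied.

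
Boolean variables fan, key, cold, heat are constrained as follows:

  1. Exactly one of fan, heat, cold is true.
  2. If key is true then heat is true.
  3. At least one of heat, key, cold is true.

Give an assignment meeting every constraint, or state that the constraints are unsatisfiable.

fan=F, key=F, cold=F, heat=T

  (1) {fan, heat, cold}: 1 true — exactly one ✓
  (2) key=F ⇒ heat: vacuous ✓
  (3) {heat, key, cold}: 1 true — at least one ✓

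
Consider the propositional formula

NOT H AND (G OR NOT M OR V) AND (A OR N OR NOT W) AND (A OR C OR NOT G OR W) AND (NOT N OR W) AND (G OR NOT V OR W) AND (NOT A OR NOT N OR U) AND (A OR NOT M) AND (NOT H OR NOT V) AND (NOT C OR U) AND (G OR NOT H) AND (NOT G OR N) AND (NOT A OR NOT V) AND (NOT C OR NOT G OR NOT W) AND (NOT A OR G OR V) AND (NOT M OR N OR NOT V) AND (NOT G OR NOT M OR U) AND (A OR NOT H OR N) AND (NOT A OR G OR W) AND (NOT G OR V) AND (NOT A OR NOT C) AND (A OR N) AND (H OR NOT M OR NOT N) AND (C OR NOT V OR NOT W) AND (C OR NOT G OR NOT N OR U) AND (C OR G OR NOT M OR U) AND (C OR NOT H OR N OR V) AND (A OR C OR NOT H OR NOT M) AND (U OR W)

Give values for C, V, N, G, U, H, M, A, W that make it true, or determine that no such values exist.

C = True; V = False; N = True; G = False; U = True; H = False; M = False; A = False; W = True

Unit clause (NOT H) forces H = False.
Set C = True.
  then (NOT C OR U) forces U = True.
  then (NOT A OR NOT C) forces A = False.
  then (A OR N) forces N = True.
  then (H OR NOT M OR NOT N) forces M = False.
  then (NOT N OR W) forces W = True.
  then (NOT C OR NOT G OR NOT W) forces G = False.
Set V = False.
All clauses satisfied.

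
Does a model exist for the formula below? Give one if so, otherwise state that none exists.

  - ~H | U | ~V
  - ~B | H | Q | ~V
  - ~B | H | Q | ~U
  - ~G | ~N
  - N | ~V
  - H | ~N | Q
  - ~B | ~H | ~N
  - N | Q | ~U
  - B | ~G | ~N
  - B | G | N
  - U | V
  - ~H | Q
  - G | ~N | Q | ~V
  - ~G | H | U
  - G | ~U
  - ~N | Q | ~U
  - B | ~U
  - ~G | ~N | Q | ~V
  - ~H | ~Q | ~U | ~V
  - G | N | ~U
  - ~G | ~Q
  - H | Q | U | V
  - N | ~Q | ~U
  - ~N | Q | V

V: True, H: False, Q: True, U: False, G: False, N: True, B: False

Try V = False:
  (U | V) forces U = True.
  (G | ~U) forces G = True.
  (~G | ~N) forces N = False.
  (N | Q | ~U) forces Q = True.
  clause (~G | ~Q) is falsified — backtrack.
So V = True.
  then (N | ~V) forces N = True.
  then (~G | ~N) forces G = False.
  then (G | ~N | Q | ~V) forces Q = True.
  then (G | ~U) forces U = False.
  then (~H | U | ~V) forces H = False.
Set B = False.
All clauses satisfied.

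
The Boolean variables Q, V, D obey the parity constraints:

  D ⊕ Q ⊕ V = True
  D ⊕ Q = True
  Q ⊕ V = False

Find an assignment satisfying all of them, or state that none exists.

Q = False; V = False; D = True

D ⊕ Q ⊕ V = T ⊕ F ⊕ F = True ✓
D ⊕ Q = T ⊕ F = True ✓
Q ⊕ V = F ⊕ F = False ✓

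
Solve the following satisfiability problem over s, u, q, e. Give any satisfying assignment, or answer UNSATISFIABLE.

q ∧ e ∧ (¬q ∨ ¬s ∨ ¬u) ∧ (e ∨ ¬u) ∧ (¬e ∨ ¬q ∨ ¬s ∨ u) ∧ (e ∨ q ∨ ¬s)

s: False, u: True, q: True, e: True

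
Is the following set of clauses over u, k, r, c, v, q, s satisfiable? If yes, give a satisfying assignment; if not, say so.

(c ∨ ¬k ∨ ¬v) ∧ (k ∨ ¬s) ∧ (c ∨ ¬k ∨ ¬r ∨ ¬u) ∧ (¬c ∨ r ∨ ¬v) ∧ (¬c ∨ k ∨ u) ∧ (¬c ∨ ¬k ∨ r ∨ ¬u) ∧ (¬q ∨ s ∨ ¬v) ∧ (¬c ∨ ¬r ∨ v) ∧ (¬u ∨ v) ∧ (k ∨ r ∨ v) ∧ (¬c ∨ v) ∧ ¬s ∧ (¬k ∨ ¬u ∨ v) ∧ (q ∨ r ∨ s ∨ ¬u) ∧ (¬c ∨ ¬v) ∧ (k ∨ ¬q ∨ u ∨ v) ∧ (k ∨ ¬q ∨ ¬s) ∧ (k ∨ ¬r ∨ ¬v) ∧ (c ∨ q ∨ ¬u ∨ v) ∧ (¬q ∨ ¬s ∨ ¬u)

Unit clause (¬s) forces s = False.
Set u = False.
Set k = True.
Set r = False.
Try c = True:
  (¬c ∨ r ∨ ¬v) forces v = False.
  clause (¬c ∨ v) is falsified — backtrack.
So c = False.
  then (c ∨ ¬k ∨ ¬v) forces v = False.
Set q = True.
All clauses satisfied.

u = False; k = True; r = False; c = False; v = False; q = True; s = False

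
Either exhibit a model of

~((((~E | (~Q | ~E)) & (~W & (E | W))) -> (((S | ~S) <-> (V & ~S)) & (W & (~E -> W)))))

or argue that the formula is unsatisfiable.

W = False; Q = False; S = False; E = True; V = False

  ~((((~E | (~Q | ~E)) & (~W & (E | W))) -> (((S | ~S) <-> (V & ~S)) & (W & (~E -> W))))) = True
    ((~E | (~Q | ~E)) & (~W & (E | W))) -> (((S | ~S) <-> (V & ~S)) & (W & (~E -> W))) = False
      (~E | (~Q | ~E)) & (~W & (E | W)) = True
        ~E | (~Q | ~E) = True
          ~E = False
          ~Q | ~E = True
            ~Q = True
            ~E = False
        ~W & (E | W) = True
          ~W = True
          E | W = True
      ((S | ~S) <-> (V & ~S)) & (W & (~E -> W)) = False
        (S | ~S) <-> (V & ~S) = False
          S | ~S = True
            ~S = True
          V & ~S = False
            ~S = True
        W & (~E -> W) = False
          ~E -> W = True
            ~E = False
The formula evaluates to True.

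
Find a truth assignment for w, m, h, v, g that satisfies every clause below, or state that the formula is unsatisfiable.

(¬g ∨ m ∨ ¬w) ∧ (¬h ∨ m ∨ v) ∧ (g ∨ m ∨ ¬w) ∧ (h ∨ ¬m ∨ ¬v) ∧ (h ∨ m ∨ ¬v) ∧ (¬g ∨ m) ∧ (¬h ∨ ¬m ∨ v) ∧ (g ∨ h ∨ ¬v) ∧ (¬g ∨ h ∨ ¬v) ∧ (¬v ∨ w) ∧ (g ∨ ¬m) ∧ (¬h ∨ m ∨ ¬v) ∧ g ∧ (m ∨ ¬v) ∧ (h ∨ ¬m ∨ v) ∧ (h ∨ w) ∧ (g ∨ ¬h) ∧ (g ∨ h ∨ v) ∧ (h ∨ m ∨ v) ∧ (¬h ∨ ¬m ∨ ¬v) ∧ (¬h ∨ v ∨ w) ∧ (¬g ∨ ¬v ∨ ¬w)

Unsatisfiable

Case v = True:
  (¬v ∨ w) forces w = True.
  (g) forces g = True.
  Clause (¬g ∨ ¬v ∨ ¬w) is falsified — contradiction.
Case v = False:
  (g) forces g = True.
  (¬g ∨ m) forces m = True.
  (¬h ∨ ¬m ∨ v) forces h = False.
  Clause (h ∨ ¬m ∨ v) is falsified — contradiction.
Both cases fail, so the formula is unsatisfiable.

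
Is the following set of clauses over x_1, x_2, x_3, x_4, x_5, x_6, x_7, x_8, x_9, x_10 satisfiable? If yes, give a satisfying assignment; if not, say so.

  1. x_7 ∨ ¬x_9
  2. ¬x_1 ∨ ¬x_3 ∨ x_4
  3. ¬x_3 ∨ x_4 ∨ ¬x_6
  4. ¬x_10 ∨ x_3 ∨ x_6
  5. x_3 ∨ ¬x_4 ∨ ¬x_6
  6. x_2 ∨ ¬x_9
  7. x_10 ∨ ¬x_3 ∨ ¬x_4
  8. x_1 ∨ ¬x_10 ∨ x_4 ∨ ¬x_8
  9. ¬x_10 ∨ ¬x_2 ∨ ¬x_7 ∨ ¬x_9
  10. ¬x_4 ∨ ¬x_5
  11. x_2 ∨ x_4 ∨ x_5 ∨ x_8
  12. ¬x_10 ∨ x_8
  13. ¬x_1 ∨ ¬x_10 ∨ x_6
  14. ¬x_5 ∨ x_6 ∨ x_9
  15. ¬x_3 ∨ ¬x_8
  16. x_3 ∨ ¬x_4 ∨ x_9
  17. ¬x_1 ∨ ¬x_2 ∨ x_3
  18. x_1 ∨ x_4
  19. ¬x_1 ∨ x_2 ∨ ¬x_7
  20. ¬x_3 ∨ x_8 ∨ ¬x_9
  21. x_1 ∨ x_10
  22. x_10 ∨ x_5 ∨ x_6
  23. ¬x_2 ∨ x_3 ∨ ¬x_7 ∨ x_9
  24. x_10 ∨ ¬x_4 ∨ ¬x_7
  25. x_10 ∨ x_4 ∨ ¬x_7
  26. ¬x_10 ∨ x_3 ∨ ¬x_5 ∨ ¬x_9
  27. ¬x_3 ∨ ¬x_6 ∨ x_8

x_1: True, x_2: False, x_3: False, x_4: False, x_5: True, x_6: True, x_7: False, x_8: False, x_9: False, x_10: False

Set x_1 = True.
Set x_2 = False.
  then (x_2 ∨ ¬x_9) forces x_9 = False.
  then (¬x_1 ∨ x_2 ∨ ¬x_7) forces x_7 = False.
Try x_3 = True:
  (¬x_1 ∨ ¬x_3 ∨ x_4) forces x_4 = True.
  (x_10 ∨ ¬x_3 ∨ ¬x_4) forces x_10 = True.
  (¬x_4 ∨ ¬x_5) forces x_5 = False.
  (¬x_10 ∨ x_8) forces x_8 = True.
  clause (¬x_3 ∨ ¬x_8) is falsified — backtrack.
So x_3 = False.
  then (x_3 ∨ ¬x_4 ∨ x_9) forces x_4 = False.
Set x_5 = True.
  then (¬x_5 ∨ x_6 ∨ x_9) forces x_6 = True.
Set x_8 = False.
  then (¬x_10 ∨ x_8) forces x_10 = False.
All clauses satisfied.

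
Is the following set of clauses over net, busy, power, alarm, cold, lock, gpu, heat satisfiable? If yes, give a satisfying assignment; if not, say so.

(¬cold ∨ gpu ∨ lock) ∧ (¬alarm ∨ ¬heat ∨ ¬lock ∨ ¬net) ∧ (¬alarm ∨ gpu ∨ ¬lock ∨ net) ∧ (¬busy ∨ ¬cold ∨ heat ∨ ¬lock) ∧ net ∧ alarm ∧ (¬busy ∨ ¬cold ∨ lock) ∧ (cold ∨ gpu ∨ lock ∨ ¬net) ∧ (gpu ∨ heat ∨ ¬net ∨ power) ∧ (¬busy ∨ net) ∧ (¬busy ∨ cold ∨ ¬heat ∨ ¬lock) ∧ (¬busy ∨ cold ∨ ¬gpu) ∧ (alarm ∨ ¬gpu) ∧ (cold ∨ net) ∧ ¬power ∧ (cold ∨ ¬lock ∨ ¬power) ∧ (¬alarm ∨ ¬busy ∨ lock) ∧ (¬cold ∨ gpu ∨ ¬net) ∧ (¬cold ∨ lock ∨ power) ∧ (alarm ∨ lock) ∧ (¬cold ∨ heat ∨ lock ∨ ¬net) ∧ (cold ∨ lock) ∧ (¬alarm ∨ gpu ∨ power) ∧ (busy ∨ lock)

net=T; busy=F; power=F; alarm=T; cold=F; lock=T; gpu=T; heat=F

Unit clause (net) forces net = True.
Unit clause (alarm) forces alarm = True.
Unit clause (¬power) forces power = False.
In (¬alarm ∨ gpu ∨ power) only gpu is left, so gpu = True.
Try busy = True:
  (¬busy ∨ cold ∨ ¬gpu) forces cold = True.
  (¬busy ∨ ¬cold ∨ lock) forces lock = True.
  (¬alarm ∨ ¬heat ∨ ¬lock ∨ ¬net) forces heat = False.
  clause (¬busy ∨ ¬cold ∨ heat ∨ ¬lock) is falsified — backtrack.
So busy = False.
  then (busy ∨ lock) forces lock = True.
  then (¬alarm ∨ ¬heat ∨ ¬lock ∨ ¬net) forces heat = False.
Set cold = False.
All clauses satisfied.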